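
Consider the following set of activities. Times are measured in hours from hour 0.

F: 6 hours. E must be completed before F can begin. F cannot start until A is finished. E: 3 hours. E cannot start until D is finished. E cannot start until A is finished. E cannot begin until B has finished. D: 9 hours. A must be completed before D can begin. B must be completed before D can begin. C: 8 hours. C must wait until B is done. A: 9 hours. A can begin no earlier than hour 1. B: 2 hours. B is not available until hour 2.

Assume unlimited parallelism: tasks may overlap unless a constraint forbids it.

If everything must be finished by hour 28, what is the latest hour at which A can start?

F must finish by hour 28; it takes 6 hours, so it must start by 28 − 6 = hour 22.
Since F (must start by hour 22) depends on it, E must finish by hour 22. Backing off its 3-hour duration gives a latest start of hour 19.
Since E (must start by hour 19) depends on it, D must finish by hour 19. Backing off its 9-hour duration gives a latest start of hour 10.
For A: D (must start by hour 10); E (must start by hour 19); F (must start by hour 22). The most restrictive is hour 10; with a 9-hour duration, A must start by hour 1.

1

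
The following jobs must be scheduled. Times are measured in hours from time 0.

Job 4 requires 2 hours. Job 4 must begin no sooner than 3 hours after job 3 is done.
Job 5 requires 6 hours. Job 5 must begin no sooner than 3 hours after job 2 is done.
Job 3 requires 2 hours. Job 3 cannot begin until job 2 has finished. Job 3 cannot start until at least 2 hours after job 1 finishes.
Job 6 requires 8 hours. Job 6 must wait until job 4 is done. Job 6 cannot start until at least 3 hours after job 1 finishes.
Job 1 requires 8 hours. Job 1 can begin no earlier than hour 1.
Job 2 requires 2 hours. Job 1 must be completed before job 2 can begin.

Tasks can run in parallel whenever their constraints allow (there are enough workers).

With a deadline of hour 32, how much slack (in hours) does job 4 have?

6

Job 1 cannot begin until its own release at hour 1. It runs from hour 1 to 1 + 8 = hour 9.
After job 1 (finishes hour 9), job 2 can start at hour 9 and finishes at hour 11.
Job 3 has to wait for job 2 (finishes hour 11); job 1 (finishes hour 9, plus 2-hour gap → hour 11). The latest of these is hour 11, so job 3 runs hour 11 to 11 + 2 = hour 13.
Job 4 cannot begin until job 3 (finishes hour 13, plus 3-hour gap → hour 16). It runs from hour 16 to 16 + 2 = hour 18.

Working backward from the deadline:
Job 6 has no dependents, so it just needs to finish by hour 32. Starting by 32 − 8 = hour 24 achieves that.
Job 4 has to be done before job 6 (must start by hour 24). That means finishing by hour 24, i.e. starting by 24 − 2 = hour 22.
So job 4 can start as early as hour 16 and as late as hour 22, giving 22 − 16 = 6 hours of slack.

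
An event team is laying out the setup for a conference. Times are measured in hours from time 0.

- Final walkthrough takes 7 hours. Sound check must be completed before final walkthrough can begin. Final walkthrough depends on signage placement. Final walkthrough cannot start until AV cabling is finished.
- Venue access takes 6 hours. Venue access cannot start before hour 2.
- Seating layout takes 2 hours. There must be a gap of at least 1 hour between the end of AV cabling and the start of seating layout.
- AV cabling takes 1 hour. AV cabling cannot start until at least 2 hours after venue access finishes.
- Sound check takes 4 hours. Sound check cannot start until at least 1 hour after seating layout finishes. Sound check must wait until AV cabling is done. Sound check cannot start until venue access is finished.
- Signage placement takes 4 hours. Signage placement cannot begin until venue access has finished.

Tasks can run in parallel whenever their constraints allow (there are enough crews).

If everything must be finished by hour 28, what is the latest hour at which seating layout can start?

Nothing follows final walkthrough; the deadline of hour 28 is its only limit. It must start by 28 − 7 = hour 21.
Sound check has to be done before final walkthrough (must start by hour 21). That means finishing by hour 21, i.e. starting by 21 − 4 = hour 17.
Seating layout feeds into sound check (must start by hour 17, minus 1-hour gap → hour 16); so seating layout must finish by hour 16 and therefore start by hour 14.

14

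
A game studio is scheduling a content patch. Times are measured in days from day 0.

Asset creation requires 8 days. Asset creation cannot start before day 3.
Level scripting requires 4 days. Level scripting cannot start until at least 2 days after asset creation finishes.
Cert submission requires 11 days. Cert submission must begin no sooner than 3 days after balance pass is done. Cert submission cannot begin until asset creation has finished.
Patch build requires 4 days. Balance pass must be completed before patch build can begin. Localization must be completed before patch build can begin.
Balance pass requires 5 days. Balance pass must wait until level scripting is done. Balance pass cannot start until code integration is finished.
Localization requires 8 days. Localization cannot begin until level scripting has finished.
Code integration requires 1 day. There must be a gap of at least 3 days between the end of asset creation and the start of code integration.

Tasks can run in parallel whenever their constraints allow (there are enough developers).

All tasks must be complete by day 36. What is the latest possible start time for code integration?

16

Cert submission must finish by day 36; it takes 11 days, so it must start by 36 − 11 = day 25.
Patch build must finish by day 36; it takes 4 days, so it must start by 36 − 4 = day 32.
For balance pass: cert submission (must start by day 25, minus 3-day gap → day 22); patch build (must start by day 32). The most restrictive is day 22; with a 5-day duration, balance pass must start by day 17.
Code integration has to be done before balance pass (must start by day 17). That means finishing by day 17, i.e. starting by 17 − 1 = day 16.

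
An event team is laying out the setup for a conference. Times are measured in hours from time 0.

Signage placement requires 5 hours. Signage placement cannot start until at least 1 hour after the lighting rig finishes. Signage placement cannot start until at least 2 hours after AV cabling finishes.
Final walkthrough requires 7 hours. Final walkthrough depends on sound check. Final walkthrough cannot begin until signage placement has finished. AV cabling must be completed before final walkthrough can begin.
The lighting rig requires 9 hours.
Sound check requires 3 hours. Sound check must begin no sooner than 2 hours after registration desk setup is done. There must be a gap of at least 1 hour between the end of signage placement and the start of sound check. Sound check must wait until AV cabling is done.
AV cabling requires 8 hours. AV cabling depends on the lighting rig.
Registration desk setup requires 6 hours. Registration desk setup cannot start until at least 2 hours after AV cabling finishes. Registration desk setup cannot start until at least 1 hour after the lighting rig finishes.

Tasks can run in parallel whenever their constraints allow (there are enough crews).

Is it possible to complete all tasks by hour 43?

Nothing blocks the lighting rig, so it runs from hour 0 to hour 9.
AV cabling waits on the lighting rig (finishes hour 9), so it starts at hour 9 and finishes at 9 + 8 = hour 17.
For signage placement: the lighting rig (finishes hour 9, plus 1-hour gap → hour 10); AV cabling (finishes hour 17, plus 2-hour gap → hour 19). Taking the maximum gives a start of hour 19, and it finishes at 19 + 5 = hour 24.
Registration desk setup needs all of AV cabling (finishes hour 17, plus 2-hour gap → hour 19); the lighting rig (finishes hour 9, plus 1-hour gap → hour 10). That puts its earliest start at hour 19; it finishes at 19 + 6 = hour 25.
Sound check cannot start until registration desk setup (finishes hour 25, plus 2-hour gap → hour 27); signage placement (finishes hour 24, plus 1-hour gap → hour 25); AV cabling (finishes hour 17). The controlling bound is hour 27, so sound check finishes at 27 + 3 = hour 30.
For final walkthrough: sound check (finishes hour 30); signage placement (finishes hour 24); AV cabling (finishes hour 17). Taking the maximum gives a start of hour 30, and it finishes at 30 + 7 = hour 37.
Every task is finished by hour 37, which is no later than the deadline of 43, so the schedule is feasible.

Yes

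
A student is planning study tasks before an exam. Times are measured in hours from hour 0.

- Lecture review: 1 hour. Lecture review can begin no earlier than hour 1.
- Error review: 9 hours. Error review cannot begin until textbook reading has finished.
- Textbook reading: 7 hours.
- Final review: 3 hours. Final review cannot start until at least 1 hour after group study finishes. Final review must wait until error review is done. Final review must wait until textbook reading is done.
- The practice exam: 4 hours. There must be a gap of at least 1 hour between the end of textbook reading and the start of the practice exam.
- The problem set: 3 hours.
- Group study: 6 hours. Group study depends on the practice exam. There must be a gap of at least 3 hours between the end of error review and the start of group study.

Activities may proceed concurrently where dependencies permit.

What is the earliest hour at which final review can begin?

26

Textbook reading has no prerequisites, so it starts at hour 0 and finishes at hour 7.
Error review cannot begin until textbook reading (finishes hour 7). It runs from hour 7 to 7 + 9 = hour 16.
After textbook reading (finishes hour 7, plus 1-hour gap → hour 8), the practice exam can start at hour 8 and finishes at hour 12.
Group study needs all of the practice exam (finishes hour 12); error review (finishes hour 16, plus 3-hour gap → hour 19). That puts its earliest start at hour 19; it finishes at 19 + 6 = hour 25.
Final review waits on group study (finishes hour 25, plus 1-hour gap → hour 26); error review (finishes hour 16); textbook reading (finishes hour 7). The latest of these is hour 26, which is the earliest final review can start.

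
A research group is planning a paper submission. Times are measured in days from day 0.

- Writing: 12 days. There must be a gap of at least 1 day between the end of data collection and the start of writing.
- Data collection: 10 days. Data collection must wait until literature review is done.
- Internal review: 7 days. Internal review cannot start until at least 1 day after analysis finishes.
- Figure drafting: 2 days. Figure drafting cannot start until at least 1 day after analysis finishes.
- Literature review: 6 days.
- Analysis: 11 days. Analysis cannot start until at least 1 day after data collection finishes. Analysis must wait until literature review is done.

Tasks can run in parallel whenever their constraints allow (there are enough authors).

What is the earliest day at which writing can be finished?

29

Nothing blocks literature review, so it runs from day 0 to day 6.
After literature review (finishes day 6), data collection can start at day 6 and finishes at day 16.
Writing cannot begin until data collection (finishes day 16, plus 1-day gap → day 17). It runs from day 17 to 17 + 12 = day 29.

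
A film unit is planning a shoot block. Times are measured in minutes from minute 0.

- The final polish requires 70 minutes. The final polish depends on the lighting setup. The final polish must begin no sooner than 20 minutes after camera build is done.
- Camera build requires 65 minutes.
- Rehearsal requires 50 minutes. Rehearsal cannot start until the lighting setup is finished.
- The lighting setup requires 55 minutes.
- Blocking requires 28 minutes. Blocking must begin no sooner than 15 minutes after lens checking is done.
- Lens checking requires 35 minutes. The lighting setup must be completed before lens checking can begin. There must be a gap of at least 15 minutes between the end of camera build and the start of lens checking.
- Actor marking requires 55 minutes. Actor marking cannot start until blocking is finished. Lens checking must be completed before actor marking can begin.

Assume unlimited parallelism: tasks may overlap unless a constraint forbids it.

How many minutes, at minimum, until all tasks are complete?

213

Nothing blocks camera build, so it runs from minute 0 to minute 65.
The lighting setup has no prerequisites, so it starts at minute 0 and finishes at minute 55.
The final polish cannot start until the lighting setup (finishes minute 55); camera build (finishes minute 65, plus 20-minute gap → minute 85). The controlling bound is minute 85, so the final polish finishes at 85 + 70 = minute 155.
Rehearsal cannot begin until the lighting setup (finishes minute 55). It runs from minute 55 to 55 + 50 = minute 105.
Lens checking has to wait for the lighting setup (finishes minute 55); camera build (finishes minute 65, plus 15-minute gap → minute 80). The latest of these is minute 80, so lens checking runs minute 80 to 80 + 35 = minute 115.
Blocking cannot begin until lens checking (finishes minute 115, plus 15-minute gap → minute 130). It runs from minute 130 to 130 + 28 = minute 158.
Actor marking cannot start until blocking (finishes minute 158); lens checking (finishes minute 115). The controlling bound is minute 158, so actor marking finishes at 158 + 55 = minute 213.
All tasks are finished once the last one completes. Finish times: The lighting setup at 55, Camera build at 65, Lens checking at 115, Blocking at 158, Actor marking at 213, Rehearsal at 105, The final polish at 155. The latest is minute 213.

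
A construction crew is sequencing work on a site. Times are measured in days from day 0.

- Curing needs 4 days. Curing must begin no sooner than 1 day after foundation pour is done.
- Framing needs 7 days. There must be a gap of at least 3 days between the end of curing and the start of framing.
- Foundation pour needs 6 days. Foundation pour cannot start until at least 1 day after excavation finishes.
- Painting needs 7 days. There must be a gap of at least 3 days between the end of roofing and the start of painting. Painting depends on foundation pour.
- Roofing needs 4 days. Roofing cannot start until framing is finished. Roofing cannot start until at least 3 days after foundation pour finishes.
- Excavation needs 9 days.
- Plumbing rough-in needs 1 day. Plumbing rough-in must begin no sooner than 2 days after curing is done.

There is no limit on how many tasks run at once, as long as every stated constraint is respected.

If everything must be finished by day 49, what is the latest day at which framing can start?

Painting must finish by day 49; it takes 7 days, so it must start by 49 − 7 = day 42.
Roofing must finish before painting (must start by day 42, minus 3-day gap → day 39). With a 4-day duration, roofing must start by 39 − 4 = day 35.
Framing has to be done before roofing (must start by day 35). That means finishing by day 35, i.e. starting by 35 − 7 = day 28.

28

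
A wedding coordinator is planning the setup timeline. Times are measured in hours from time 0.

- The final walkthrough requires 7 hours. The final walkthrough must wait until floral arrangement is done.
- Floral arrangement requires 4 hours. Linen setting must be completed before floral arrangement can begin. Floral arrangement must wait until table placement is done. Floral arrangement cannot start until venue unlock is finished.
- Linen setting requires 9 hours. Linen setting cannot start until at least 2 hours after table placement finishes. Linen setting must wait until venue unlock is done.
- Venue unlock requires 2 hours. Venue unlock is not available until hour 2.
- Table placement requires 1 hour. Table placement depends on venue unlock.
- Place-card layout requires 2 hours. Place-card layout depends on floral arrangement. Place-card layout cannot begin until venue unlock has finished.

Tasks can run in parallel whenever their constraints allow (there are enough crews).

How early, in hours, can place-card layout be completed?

Venue unlock waits on its own release at hour 2, so it starts at hour 2 and finishes at 2 + 2 = hour 4.
Table placement cannot begin until venue unlock (finishes hour 4). It runs from hour 4 to 4 + 1 = hour 5.
Linen setting cannot start until table placement (finishes hour 5, plus 2-hour gap → hour 7); venue unlock (finishes hour 4). The controlling bound is hour 7, so linen setting finishes at 7 + 9 = hour 16.
For floral arrangement: linen setting (finishes hour 16); table placement (finishes hour 5); venue unlock (finishes hour 4). Taking the maximum gives a start of hour 16, and it finishes at 16 + 4 = hour 20.
Place-card layout cannot start until floral arrangement (finishes hour 20); venue unlock (finishes hour 4). The controlling bound is hour 20, so place-card layout finishes at 20 + 2 = hour 22.

22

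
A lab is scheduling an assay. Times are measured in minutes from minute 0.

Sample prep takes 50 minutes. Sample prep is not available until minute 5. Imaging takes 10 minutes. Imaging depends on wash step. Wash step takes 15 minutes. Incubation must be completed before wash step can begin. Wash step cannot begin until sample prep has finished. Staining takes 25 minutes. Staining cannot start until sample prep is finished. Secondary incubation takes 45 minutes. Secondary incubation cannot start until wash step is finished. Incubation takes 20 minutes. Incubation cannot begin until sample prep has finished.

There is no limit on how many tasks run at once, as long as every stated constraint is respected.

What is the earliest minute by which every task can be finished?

Sample prep cannot begin until its own release at minute 5. It runs from minute 5 to 5 + 50 = minute 55.
Staining waits on sample prep (finishes minute 55), so it starts at minute 55 and finishes at 55 + 25 = minute 80.
After sample prep (finishes minute 55), incubation can start at minute 55 and finishes at minute 75.
For wash step: incubation (finishes minute 75); sample prep (finishes minute 55). Taking the maximum gives a start of minute 75, and it finishes at 75 + 15 = minute 90.
Imaging waits on wash step (finishes minute 90), so it starts at minute 90 and finishes at 90 + 10 = minute 100.
Secondary incubation cannot begin until wash step (finishes minute 90). It runs from minute 90 to 90 + 45 = minute 135.
All tasks are finished once the last one completes. Finish times: Sample prep at 55, Incubation at 75, Wash step at 90, Staining at 80, Secondary incubation at 135, Imaging at 100. The latest is minute 135.

135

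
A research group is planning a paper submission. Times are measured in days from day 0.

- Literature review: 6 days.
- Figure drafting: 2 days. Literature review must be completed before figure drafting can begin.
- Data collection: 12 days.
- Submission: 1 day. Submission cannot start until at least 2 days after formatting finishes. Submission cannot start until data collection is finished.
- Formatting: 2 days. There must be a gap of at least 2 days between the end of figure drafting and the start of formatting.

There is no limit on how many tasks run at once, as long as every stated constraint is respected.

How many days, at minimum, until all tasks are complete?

15

Data collection can start immediately at day 0; it finishes at day 12.
Literature review has no prerequisites, so it starts at day 0 and finishes at day 6.
Figure drafting waits on literature review (finishes day 6), so it starts at day 6 and finishes at 6 + 2 = day 8.
After figure drafting (finishes day 8, plus 2-day gap → day 10), formatting can start at day 10 and finishes at day 12.
For submission: formatting (finishes day 12, plus 2-day gap → day 14); data collection (finishes day 12). Taking the maximum gives a start of day 14, and it finishes at 14 + 1 = day 15.
All tasks are finished once the last one completes. Finish times: Literature review at 6, Data collection at 12, Figure drafting at 8, Formatting at 12, Submission at 15. The latest is day 15.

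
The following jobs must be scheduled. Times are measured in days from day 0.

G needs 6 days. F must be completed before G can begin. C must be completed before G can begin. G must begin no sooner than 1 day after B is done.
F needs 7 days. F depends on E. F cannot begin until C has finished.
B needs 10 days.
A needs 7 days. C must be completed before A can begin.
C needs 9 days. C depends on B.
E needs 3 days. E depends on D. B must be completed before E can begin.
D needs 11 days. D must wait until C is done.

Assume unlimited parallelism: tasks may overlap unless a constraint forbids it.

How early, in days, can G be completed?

46

B can start immediately at day 0; it finishes at day 10.
C cannot begin until B (finishes day 10). It runs from day 10 to 10 + 9 = day 19.
D waits on C (finishes day 19), so it starts at day 19 and finishes at 19 + 11 = day 30.
E has to wait for D (finishes day 30); B (finishes day 10). The latest of these is day 30, so E runs day 30 to 30 + 3 = day 33.
F needs all of E (finishes day 33); C (finishes day 19). That puts its earliest start at day 33; it finishes at 33 + 7 = day 40.
For G: F (finishes day 40); C (finishes day 19); B (finishes day 10, plus 1-day gap → day 11). Taking the maximum gives a start of day 40, and it finishes at 40 + 6 = day 46.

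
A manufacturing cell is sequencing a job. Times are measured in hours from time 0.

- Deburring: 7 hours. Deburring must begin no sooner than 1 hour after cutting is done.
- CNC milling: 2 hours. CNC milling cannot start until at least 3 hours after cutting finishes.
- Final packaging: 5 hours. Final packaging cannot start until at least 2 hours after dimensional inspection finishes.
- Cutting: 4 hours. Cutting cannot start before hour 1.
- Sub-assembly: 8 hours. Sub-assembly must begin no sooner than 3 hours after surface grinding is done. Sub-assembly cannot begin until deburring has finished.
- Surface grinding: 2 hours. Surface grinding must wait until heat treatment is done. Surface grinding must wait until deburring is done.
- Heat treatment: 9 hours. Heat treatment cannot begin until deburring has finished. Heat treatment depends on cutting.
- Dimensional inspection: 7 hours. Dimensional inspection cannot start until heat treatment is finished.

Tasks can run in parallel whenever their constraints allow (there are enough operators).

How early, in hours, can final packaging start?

31

After its own release at hour 1, cutting can start at hour 1 and finishes at hour 5.
Deburring cannot begin until cutting (finishes hour 5, plus 1-hour gap → hour 6). It runs from hour 6 to 6 + 7 = hour 13.
For heat treatment: deburring (finishes hour 13); cutting (finishes hour 5). Taking the maximum gives a start of hour 13, and it finishes at 13 + 9 = hour 22.
Dimensional inspection waits on heat treatment (finishes hour 22), so it starts at hour 22 and finishes at 22 + 7 = hour 29.
Final packaging waits on dimensional inspection (finishes hour 29, plus 2-hour gap → hour 31), so the earliest it can start is hour 31.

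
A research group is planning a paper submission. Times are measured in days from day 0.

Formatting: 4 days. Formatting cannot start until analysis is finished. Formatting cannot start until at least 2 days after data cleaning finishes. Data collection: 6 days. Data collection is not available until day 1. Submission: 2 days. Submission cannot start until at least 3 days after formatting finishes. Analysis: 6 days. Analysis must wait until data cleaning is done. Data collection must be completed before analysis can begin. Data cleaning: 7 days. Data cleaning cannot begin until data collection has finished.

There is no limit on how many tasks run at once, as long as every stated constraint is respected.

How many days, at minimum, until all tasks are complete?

After its own release at day 1, data collection can start at day 1 and finishes at day 7.
Data cleaning waits on data collection (finishes day 7), so it starts at day 7 and finishes at 7 + 7 = day 14.
Analysis cannot start until data cleaning (finishes day 14); data collection (finishes day 7). The controlling bound is day 14, so analysis finishes at 14 + 6 = day 20.
Formatting needs all of analysis (finishes day 20); data cleaning (finishes day 14, plus 2-day gap → day 16). That puts its earliest start at day 20; it finishes at 20 + 4 = day 24.
Submission waits on formatting (finishes day 24, plus 3-day gap → day 27), so it starts at day 27 and finishes at 27 + 2 = day 29.
All tasks are finished once the last one completes. Finish times: Data collection at 7, Data cleaning at 14, Analysis at 20, Formatting at 24, Submission at 29. The latest is day 29.

29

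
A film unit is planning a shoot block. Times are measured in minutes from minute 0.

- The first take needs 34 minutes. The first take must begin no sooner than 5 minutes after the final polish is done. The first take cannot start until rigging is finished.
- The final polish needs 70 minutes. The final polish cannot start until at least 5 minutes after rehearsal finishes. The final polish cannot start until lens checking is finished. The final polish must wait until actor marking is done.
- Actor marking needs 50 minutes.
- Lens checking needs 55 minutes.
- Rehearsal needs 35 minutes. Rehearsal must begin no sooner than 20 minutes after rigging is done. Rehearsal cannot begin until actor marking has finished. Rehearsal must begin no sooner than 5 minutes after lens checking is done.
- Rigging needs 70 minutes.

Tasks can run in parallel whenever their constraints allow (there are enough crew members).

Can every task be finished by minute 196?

No

Nothing blocks actor marking, so it runs from minute 0 to minute 50.
Lens checking can start immediately at minute 0; it finishes at minute 55.
Nothing blocks rigging, so it runs from minute 0 to minute 70.
Rehearsal cannot start until rigging (finishes minute 70, plus 20-minute gap → minute 90); actor marking (finishes minute 50); lens checking (finishes minute 55, plus 5-minute gap → minute 60). The controlling bound is minute 90, so rehearsal finishes at 90 + 35 = minute 125.
The final polish cannot start until rehearsal (finishes minute 125, plus 5-minute gap → minute 130); lens checking (finishes minute 55); actor marking (finishes minute 50). The controlling bound is minute 130, so the final polish finishes at 130 + 70 = minute 200.
The first take cannot start until the final polish (finishes minute 200, plus 5-minute gap → minute 205); rigging (finishes minute 70). The controlling bound is minute 205, so the first take finishes at 205 + 34 = minute 239.
The earliest everything can be done is minute 239, which is after the deadline of 196, so it is not possible.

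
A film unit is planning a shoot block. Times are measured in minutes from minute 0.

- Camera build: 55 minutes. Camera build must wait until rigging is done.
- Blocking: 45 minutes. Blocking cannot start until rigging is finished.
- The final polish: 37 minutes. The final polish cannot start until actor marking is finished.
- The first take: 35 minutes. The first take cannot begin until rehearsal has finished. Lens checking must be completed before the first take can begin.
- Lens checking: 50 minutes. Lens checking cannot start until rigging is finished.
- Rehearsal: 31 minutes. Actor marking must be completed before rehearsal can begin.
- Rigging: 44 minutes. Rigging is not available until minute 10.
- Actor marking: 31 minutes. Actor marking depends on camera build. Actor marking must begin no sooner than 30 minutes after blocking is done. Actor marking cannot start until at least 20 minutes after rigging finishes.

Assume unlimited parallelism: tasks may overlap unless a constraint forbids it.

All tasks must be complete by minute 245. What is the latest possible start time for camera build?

93

Nothing follows the first take; the deadline of minute 245 is its only limit. It must start by 245 − 35 = minute 210.
Rehearsal feeds into the first take (must start by minute 210); so rehearsal must finish by minute 210 and therefore start by minute 179.
The final polish must finish by minute 245; it takes 37 minutes, so it must start by 245 − 37 = minute 208.
Actor marking feeds rehearsal (must start by minute 179); the final polish (must start by minute 208). Taking the minimum, actor marking must finish by minute 179 and start by 179 − 31 = minute 148.
Camera build has to be done before actor marking (must start by minute 148). That means finishing by minute 148, i.e. starting by 148 − 55 = minute 93.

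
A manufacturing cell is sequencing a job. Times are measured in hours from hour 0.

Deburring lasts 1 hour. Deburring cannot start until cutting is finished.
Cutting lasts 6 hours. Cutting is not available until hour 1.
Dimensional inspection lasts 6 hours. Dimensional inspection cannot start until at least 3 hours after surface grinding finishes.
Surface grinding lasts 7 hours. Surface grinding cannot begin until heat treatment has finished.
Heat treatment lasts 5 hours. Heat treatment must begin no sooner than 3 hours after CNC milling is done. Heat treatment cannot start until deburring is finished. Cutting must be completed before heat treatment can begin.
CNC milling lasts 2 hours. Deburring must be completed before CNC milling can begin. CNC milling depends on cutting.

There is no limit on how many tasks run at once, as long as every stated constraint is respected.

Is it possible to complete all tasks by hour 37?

Yes

After its own release at hour 1, cutting can start at hour 1 and finishes at hour 7.
After cutting (finishes hour 7), deburring can start at hour 7 and finishes at hour 8.
CNC milling cannot start until deburring (finishes hour 8); cutting (finishes hour 7). The controlling bound is hour 8, so CNC milling finishes at 8 + 2 = hour 10.
For heat treatment: CNC milling (finishes hour 10, plus 3-hour gap → hour 13); deburring (finishes hour 8); cutting (finishes hour 7). Taking the maximum gives a start of hour 13, and it finishes at 13 + 5 = hour 18.
Surface grinding waits on heat treatment (finishes hour 18), so it starts at hour 18 and finishes at 18 + 7 = hour 25.
Dimensional inspection waits on surface grinding (finishes hour 25, plus 3-hour gap → hour 28), so it starts at hour 28 and finishes at 28 + 6 = hour 34.
Every task is finished by hour 34, which is no later than the deadline of 37, so the schedule is feasible.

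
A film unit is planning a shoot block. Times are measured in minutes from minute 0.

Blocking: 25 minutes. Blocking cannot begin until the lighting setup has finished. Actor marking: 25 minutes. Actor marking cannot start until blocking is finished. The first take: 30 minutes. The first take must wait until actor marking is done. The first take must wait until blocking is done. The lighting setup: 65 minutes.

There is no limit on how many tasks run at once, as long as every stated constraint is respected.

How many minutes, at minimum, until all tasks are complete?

145

Nothing blocks the lighting setup, so it runs from minute 0 to minute 65.
Blocking waits on the lighting setup (finishes minute 65), so it starts at minute 65 and finishes at 65 + 25 = minute 90.
After blocking (finishes minute 90), actor marking can start at minute 90 and finishes at minute 115.
The first take has to wait for actor marking (finishes minute 115); blocking (finishes minute 90). The latest of these is minute 115, so the first take runs minute 115 to 115 + 30 = minute 145.
All tasks are finished once the last one completes. Finish times: The lighting setup at 65, Blocking at 90, Actor marking at 115, The first take at 145. The latest is minute 145.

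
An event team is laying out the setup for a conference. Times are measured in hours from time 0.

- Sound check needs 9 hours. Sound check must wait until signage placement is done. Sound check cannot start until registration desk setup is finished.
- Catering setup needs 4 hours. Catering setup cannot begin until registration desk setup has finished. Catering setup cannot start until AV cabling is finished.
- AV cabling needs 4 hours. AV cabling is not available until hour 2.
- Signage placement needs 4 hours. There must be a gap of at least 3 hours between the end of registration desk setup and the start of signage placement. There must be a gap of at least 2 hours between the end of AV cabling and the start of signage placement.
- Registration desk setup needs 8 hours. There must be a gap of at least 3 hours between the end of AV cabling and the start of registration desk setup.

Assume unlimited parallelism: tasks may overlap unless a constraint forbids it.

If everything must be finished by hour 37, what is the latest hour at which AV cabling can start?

To finish by hour 37, sound check (duration 9) must start no later than hour 28.
Since sound check (must start by hour 28) depends on it, signage placement must finish by hour 28. Backing off its 4-hour duration gives a latest start of hour 24.
Nothing follows catering setup; the deadline of hour 37 is its only limit. It must start by 37 − 4 = hour 33.
Registration desk setup has several dependents: signage placement (must start by hour 24, minus 3-hour gap → hour 21); catering setup (must start by hour 33); sound check (must start by hour 28). The earliest of those limits is hour 21, so registration desk setup must start by 21 − 8 = hour 13.
AV cabling must finish in time for registration desk setup (must start by hour 13, minus 3-hour gap → hour 10); signage placement (must start by hour 24, minus 2-hour gap → hour 22); catering setup (must start by hour 33). The tightest is hour 10, so AV cabling must start by 10 − 4 = hour 6.

6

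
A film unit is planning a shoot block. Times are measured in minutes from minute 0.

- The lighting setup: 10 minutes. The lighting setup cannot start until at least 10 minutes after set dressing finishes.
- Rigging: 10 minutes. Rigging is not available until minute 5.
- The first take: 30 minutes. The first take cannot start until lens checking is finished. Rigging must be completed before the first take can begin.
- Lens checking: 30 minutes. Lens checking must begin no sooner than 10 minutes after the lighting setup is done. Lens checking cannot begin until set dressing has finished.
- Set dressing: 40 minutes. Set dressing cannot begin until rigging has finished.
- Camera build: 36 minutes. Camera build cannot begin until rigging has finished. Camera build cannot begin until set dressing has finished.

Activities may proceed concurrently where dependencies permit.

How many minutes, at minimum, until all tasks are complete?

145

After its own release at minute 5, rigging can start at minute 5 and finishes at minute 15.
Set dressing cannot begin until rigging (finishes minute 15). It runs from minute 15 to 15 + 40 = minute 55.
Camera build cannot start until rigging (finishes minute 15); set dressing (finishes minute 55). The controlling bound is minute 55, so camera build finishes at 55 + 36 = minute 91.
The lighting setup waits on set dressing (finishes minute 55, plus 10-minute gap → minute 65), so it starts at minute 65 and finishes at 65 + 10 = minute 75.
Lens checking needs all of the lighting setup (finishes minute 75, plus 10-minute gap → minute 85); set dressing (finishes minute 55). That puts its earliest start at minute 85; it finishes at 85 + 30 = minute 115.
The first take has to wait for lens checking (finishes minute 115); rigging (finishes minute 15). The latest of these is minute 115, so the first take runs minute 115 to 115 + 30 = minute 145.
All tasks are finished once the last one completes. Finish times: Rigging at 15, Set dressing at 55, The lighting setup at 75, Camera build at 91, Lens checking at 115, The first take at 145. The latest is minute 145.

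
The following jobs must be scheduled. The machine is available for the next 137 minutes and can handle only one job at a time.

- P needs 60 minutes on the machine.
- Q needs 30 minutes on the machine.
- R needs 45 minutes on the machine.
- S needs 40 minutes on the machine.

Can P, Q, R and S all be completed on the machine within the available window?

No

Running back to back, the jobs need 60 + 30 + 45 + 40 = 175 minutes on the machine.
Since 175 > 137, they cannot all fit.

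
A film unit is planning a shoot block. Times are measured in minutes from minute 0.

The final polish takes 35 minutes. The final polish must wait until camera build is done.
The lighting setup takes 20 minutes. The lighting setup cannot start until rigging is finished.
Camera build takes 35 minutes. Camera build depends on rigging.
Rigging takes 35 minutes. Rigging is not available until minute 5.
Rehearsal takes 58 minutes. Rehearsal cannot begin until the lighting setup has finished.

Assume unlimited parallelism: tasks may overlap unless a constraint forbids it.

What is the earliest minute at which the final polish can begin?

75

Rigging waits on its own release at minute 5, so it starts at minute 5 and finishes at 5 + 35 = minute 40.
Camera build cannot begin until rigging (finishes minute 40). It runs from minute 40 to 40 + 35 = minute 75.
The final polish waits on camera build (finishes minute 75), so the earliest it can start is minute 75.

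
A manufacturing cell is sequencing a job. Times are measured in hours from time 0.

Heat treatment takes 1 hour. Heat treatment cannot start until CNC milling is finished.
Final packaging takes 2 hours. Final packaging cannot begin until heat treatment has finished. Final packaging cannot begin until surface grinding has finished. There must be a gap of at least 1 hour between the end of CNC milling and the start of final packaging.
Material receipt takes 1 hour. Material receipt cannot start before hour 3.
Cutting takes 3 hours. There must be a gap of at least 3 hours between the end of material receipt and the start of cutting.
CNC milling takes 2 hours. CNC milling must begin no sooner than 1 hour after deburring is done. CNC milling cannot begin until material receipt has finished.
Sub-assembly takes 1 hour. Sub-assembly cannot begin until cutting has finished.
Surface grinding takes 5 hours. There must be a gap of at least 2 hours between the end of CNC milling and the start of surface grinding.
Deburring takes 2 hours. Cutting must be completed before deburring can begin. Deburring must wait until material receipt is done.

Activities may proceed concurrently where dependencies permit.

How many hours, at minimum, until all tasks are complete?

After its own release at hour 3, material receipt can start at hour 3 and finishes at hour 4.
Cutting cannot begin until material receipt (finishes hour 4, plus 3-hour gap → hour 7). It runs from hour 7 to 7 + 3 = hour 10.
Sub-assembly cannot begin until cutting (finishes hour 10). It runs from hour 10 to 10 + 1 = hour 11.
Deburring needs all of cutting (finishes hour 10); material receipt (finishes hour 4). That puts its earliest start at hour 10; it finishes at 10 + 2 = hour 12.
CNC milling has to wait for deburring (finishes hour 12, plus 1-hour gap → hour 13); material receipt (finishes hour 4). The latest of these is hour 13, so CNC milling runs hour 13 to 13 + 2 = hour 15.
Surface grinding cannot begin until CNC milling (finishes hour 15, plus 2-hour gap → hour 17). It runs from hour 17 to 17 + 5 = hour 22.
After CNC milling (finishes hour 15), heat treatment can start at hour 15 and finishes at hour 16.
Final packaging cannot start until heat treatment (finishes hour 16); surface grinding (finishes hour 22); CNC milling (finishes hour 15, plus 1-hour gap → hour 16). The controlling bound is hour 22, so final packaging finishes at 22 + 2 = hour 24.
All tasks are finished once the last one completes. Finish times: Material receipt at 4, Cutting at 10, Deburring at 12, CNC milling at 15, Heat treatment at 16, Surface grinding at 22, Sub-assembly at 11, Final packaging at 24. The latest is hour 24.

24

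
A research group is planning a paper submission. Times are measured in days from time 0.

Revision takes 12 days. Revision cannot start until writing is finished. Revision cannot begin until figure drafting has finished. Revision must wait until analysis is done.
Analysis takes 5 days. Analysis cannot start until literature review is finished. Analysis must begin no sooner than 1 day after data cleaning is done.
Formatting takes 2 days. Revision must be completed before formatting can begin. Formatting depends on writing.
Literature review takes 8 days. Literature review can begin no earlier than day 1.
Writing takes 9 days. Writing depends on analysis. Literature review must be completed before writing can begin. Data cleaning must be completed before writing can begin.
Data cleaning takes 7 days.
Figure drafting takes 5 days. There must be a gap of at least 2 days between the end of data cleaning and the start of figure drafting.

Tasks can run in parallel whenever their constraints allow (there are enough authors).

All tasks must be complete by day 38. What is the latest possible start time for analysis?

Formatting must finish by day 38; it takes 2 days, so it must start by 38 − 2 = day 36.
Revision feeds into formatting (must start by day 36); so revision must finish by day 36 and therefore start by day 24.
Writing feeds revision (must start by day 24); formatting (must start by day 36). Taking the minimum, writing must finish by day 24 and start by 24 − 9 = day 15.
Analysis has several dependents: writing (must start by day 15); revision (must start by day 24). The earliest of those limits is day 15, so analysis must start by 15 − 5 = day 10.

10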